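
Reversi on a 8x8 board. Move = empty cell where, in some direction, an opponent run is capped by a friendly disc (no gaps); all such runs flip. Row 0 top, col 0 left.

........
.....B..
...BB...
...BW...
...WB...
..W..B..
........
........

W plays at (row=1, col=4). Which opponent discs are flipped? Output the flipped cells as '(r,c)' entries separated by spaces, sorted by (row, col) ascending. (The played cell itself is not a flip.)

Answer: (2,4)

Derivation:
Dir NW: first cell '.' (not opp) -> no flip
Dir N: first cell '.' (not opp) -> no flip
Dir NE: first cell '.' (not opp) -> no flip
Dir W: first cell '.' (not opp) -> no flip
Dir E: opp run (1,5), next='.' -> no flip
Dir SW: opp run (2,3), next='.' -> no flip
Dir S: opp run (2,4) capped by W -> flip
Dir SE: first cell '.' (not opp) -> no flip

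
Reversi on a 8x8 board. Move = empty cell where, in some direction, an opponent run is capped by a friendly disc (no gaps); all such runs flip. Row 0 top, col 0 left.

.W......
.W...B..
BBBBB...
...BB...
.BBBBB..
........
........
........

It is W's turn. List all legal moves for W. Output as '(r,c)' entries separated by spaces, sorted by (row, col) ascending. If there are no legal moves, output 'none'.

(0,4): no bracket -> illegal
(0,5): no bracket -> illegal
(0,6): no bracket -> illegal
(1,0): no bracket -> illegal
(1,2): no bracket -> illegal
(1,3): no bracket -> illegal
(1,4): no bracket -> illegal
(1,6): no bracket -> illegal
(2,5): no bracket -> illegal
(2,6): no bracket -> illegal
(3,0): no bracket -> illegal
(3,1): flips 1 -> legal
(3,2): no bracket -> illegal
(3,5): no bracket -> illegal
(3,6): no bracket -> illegal
(4,0): no bracket -> illegal
(4,6): no bracket -> illegal
(5,0): no bracket -> illegal
(5,1): no bracket -> illegal
(5,2): no bracket -> illegal
(5,3): no bracket -> illegal
(5,4): no bracket -> illegal
(5,5): flips 3 -> legal
(5,6): no bracket -> illegal

Answer: (3,1) (5,5)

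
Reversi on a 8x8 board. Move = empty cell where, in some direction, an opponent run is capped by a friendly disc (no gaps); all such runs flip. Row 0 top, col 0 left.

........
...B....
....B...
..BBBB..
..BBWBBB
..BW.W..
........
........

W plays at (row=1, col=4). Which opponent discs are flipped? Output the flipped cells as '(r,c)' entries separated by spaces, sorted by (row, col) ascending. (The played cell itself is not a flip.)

Answer: (2,4) (3,4)

Derivation:
Dir NW: first cell '.' (not opp) -> no flip
Dir N: first cell '.' (not opp) -> no flip
Dir NE: first cell '.' (not opp) -> no flip
Dir W: opp run (1,3), next='.' -> no flip
Dir E: first cell '.' (not opp) -> no flip
Dir SW: first cell '.' (not opp) -> no flip
Dir S: opp run (2,4) (3,4) capped by W -> flip
Dir SE: first cell '.' (not opp) -> no flip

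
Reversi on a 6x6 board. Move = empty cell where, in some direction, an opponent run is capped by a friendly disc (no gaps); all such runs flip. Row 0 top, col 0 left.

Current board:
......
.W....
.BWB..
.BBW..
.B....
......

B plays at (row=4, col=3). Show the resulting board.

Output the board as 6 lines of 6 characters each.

Place B at (4,3); scan 8 dirs for brackets.
Dir NW: first cell 'B' (not opp) -> no flip
Dir N: opp run (3,3) capped by B -> flip
Dir NE: first cell '.' (not opp) -> no flip
Dir W: first cell '.' (not opp) -> no flip
Dir E: first cell '.' (not opp) -> no flip
Dir SW: first cell '.' (not opp) -> no flip
Dir S: first cell '.' (not opp) -> no flip
Dir SE: first cell '.' (not opp) -> no flip
All flips: (3,3)

Answer: ......
.W....
.BWB..
.BBB..
.B.B..
......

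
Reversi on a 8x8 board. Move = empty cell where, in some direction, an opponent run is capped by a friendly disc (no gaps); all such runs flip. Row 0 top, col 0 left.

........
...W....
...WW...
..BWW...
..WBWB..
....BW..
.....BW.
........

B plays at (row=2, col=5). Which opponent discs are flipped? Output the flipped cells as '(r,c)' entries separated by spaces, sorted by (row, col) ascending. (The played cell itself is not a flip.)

Answer: (3,4)

Derivation:
Dir NW: first cell '.' (not opp) -> no flip
Dir N: first cell '.' (not opp) -> no flip
Dir NE: first cell '.' (not opp) -> no flip
Dir W: opp run (2,4) (2,3), next='.' -> no flip
Dir E: first cell '.' (not opp) -> no flip
Dir SW: opp run (3,4) capped by B -> flip
Dir S: first cell '.' (not opp) -> no flip
Dir SE: first cell '.' (not opp) -> no flip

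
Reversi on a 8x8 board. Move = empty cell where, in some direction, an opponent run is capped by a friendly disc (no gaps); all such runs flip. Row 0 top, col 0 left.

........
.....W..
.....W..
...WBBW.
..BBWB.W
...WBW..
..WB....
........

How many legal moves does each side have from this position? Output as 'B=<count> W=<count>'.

-- B to move --
(0,4): no bracket -> illegal
(0,5): flips 2 -> legal
(0,6): no bracket -> illegal
(1,4): no bracket -> illegal
(1,6): flips 1 -> legal
(2,2): no bracket -> illegal
(2,3): flips 1 -> legal
(2,4): flips 1 -> legal
(2,6): no bracket -> illegal
(2,7): flips 1 -> legal
(3,2): flips 1 -> legal
(3,7): flips 1 -> legal
(4,6): no bracket -> illegal
(5,1): no bracket -> illegal
(5,2): flips 1 -> legal
(5,6): flips 1 -> legal
(5,7): no bracket -> illegal
(6,1): flips 1 -> legal
(6,4): flips 1 -> legal
(6,5): flips 1 -> legal
(6,6): no bracket -> illegal
(7,1): flips 3 -> legal
(7,2): no bracket -> illegal
(7,3): no bracket -> illegal
B mobility = 13
-- W to move --
(2,3): no bracket -> illegal
(2,4): flips 1 -> legal
(2,6): flips 1 -> legal
(3,1): flips 1 -> legal
(3,2): no bracket -> illegal
(4,1): flips 2 -> legal
(4,6): flips 1 -> legal
(5,1): flips 1 -> legal
(5,2): flips 2 -> legal
(5,6): no bracket -> illegal
(6,4): flips 2 -> legal
(6,5): no bracket -> illegal
(7,2): flips 3 -> legal
(7,3): flips 1 -> legal
(7,4): no bracket -> illegal
W mobility = 10

Answer: B=13 W=10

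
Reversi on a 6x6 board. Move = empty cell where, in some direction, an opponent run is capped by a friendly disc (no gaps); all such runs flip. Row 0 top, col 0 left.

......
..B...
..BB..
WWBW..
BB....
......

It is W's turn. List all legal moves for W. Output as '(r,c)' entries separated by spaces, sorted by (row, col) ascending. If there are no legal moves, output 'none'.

Answer: (1,1) (1,3) (5,0) (5,1) (5,2)

Derivation:
(0,1): no bracket -> illegal
(0,2): no bracket -> illegal
(0,3): no bracket -> illegal
(1,1): flips 1 -> legal
(1,3): flips 2 -> legal
(1,4): no bracket -> illegal
(2,1): no bracket -> illegal
(2,4): no bracket -> illegal
(3,4): no bracket -> illegal
(4,2): no bracket -> illegal
(4,3): no bracket -> illegal
(5,0): flips 1 -> legal
(5,1): flips 1 -> legal
(5,2): flips 1 -> legal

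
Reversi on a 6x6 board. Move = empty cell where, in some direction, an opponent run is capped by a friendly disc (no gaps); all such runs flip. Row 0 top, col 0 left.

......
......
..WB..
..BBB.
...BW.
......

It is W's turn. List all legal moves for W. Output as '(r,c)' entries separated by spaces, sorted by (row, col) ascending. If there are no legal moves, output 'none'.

(1,2): no bracket -> illegal
(1,3): no bracket -> illegal
(1,4): no bracket -> illegal
(2,1): no bracket -> illegal
(2,4): flips 2 -> legal
(2,5): no bracket -> illegal
(3,1): no bracket -> illegal
(3,5): no bracket -> illegal
(4,1): no bracket -> illegal
(4,2): flips 2 -> legal
(4,5): no bracket -> illegal
(5,2): no bracket -> illegal
(5,3): no bracket -> illegal
(5,4): no bracket -> illegal

Answer: (2,4) (4,2)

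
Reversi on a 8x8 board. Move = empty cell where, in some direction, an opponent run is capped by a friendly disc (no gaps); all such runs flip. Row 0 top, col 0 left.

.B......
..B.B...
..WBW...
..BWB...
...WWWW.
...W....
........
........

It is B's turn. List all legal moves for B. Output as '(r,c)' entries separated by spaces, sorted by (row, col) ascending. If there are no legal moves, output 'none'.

(1,1): no bracket -> illegal
(1,3): no bracket -> illegal
(1,5): no bracket -> illegal
(2,1): flips 1 -> legal
(2,5): flips 1 -> legal
(3,1): no bracket -> illegal
(3,5): no bracket -> illegal
(3,6): no bracket -> illegal
(3,7): no bracket -> illegal
(4,2): no bracket -> illegal
(4,7): no bracket -> illegal
(5,2): flips 1 -> legal
(5,4): flips 2 -> legal
(5,5): no bracket -> illegal
(5,6): flips 1 -> legal
(5,7): no bracket -> illegal
(6,2): no bracket -> illegal
(6,3): flips 3 -> legal
(6,4): no bracket -> illegal

Answer: (2,1) (2,5) (5,2) (5,4) (5,6) (6,3)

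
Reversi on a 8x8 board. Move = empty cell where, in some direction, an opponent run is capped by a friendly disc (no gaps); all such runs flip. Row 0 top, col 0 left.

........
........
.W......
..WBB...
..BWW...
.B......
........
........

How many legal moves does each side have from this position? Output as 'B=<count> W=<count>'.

-- B to move --
(1,0): no bracket -> illegal
(1,1): no bracket -> illegal
(1,2): no bracket -> illegal
(2,0): no bracket -> illegal
(2,2): flips 1 -> legal
(2,3): no bracket -> illegal
(3,0): no bracket -> illegal
(3,1): flips 1 -> legal
(3,5): no bracket -> illegal
(4,1): no bracket -> illegal
(4,5): flips 2 -> legal
(5,2): flips 1 -> legal
(5,3): flips 1 -> legal
(5,4): flips 1 -> legal
(5,5): flips 1 -> legal
B mobility = 7
-- W to move --
(2,2): flips 1 -> legal
(2,3): flips 1 -> legal
(2,4): flips 1 -> legal
(2,5): flips 1 -> legal
(3,1): no bracket -> illegal
(3,5): flips 2 -> legal
(4,0): no bracket -> illegal
(4,1): flips 1 -> legal
(4,5): no bracket -> illegal
(5,0): no bracket -> illegal
(5,2): flips 1 -> legal
(5,3): no bracket -> illegal
(6,0): no bracket -> illegal
(6,1): no bracket -> illegal
(6,2): no bracket -> illegal
W mobility = 7

Answer: B=7 W=7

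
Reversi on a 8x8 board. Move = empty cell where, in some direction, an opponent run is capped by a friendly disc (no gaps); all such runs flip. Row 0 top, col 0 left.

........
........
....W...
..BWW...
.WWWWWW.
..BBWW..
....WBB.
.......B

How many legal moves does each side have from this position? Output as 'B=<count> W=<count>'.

Answer: B=10 W=11

Derivation:
-- B to move --
(1,3): no bracket -> illegal
(1,4): no bracket -> illegal
(1,5): no bracket -> illegal
(2,2): flips 3 -> legal
(2,3): flips 2 -> legal
(2,5): flips 2 -> legal
(3,0): flips 1 -> legal
(3,1): flips 1 -> legal
(3,5): flips 5 -> legal
(3,6): no bracket -> illegal
(3,7): no bracket -> illegal
(4,0): no bracket -> illegal
(4,7): no bracket -> illegal
(5,0): flips 1 -> legal
(5,1): no bracket -> illegal
(5,6): flips 2 -> legal
(5,7): no bracket -> illegal
(6,3): flips 1 -> legal
(7,3): no bracket -> illegal
(7,4): no bracket -> illegal
(7,5): flips 1 -> legal
B mobility = 10
-- W to move --
(2,1): flips 1 -> legal
(2,2): flips 1 -> legal
(2,3): flips 1 -> legal
(3,1): flips 1 -> legal
(5,1): flips 2 -> legal
(5,6): no bracket -> illegal
(5,7): no bracket -> illegal
(6,1): flips 1 -> legal
(6,2): flips 2 -> legal
(6,3): flips 2 -> legal
(6,7): flips 2 -> legal
(7,4): no bracket -> illegal
(7,5): flips 1 -> legal
(7,6): flips 1 -> legal
W mobility = 11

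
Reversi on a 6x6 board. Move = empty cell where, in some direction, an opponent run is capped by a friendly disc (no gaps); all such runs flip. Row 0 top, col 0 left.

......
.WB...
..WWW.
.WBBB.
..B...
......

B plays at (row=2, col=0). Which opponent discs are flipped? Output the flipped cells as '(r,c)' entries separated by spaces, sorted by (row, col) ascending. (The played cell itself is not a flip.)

Answer: (3,1)

Derivation:
Dir NW: edge -> no flip
Dir N: first cell '.' (not opp) -> no flip
Dir NE: opp run (1,1), next='.' -> no flip
Dir W: edge -> no flip
Dir E: first cell '.' (not opp) -> no flip
Dir SW: edge -> no flip
Dir S: first cell '.' (not opp) -> no flip
Dir SE: opp run (3,1) capped by B -> flip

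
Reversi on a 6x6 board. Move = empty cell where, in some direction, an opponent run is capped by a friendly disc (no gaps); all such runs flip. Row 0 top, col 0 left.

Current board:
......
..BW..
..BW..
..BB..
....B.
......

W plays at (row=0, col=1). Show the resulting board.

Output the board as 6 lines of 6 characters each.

Answer: .W....
..WW..
..BW..
..BB..
....B.
......

Derivation:
Place W at (0,1); scan 8 dirs for brackets.
Dir NW: edge -> no flip
Dir N: edge -> no flip
Dir NE: edge -> no flip
Dir W: first cell '.' (not opp) -> no flip
Dir E: first cell '.' (not opp) -> no flip
Dir SW: first cell '.' (not opp) -> no flip
Dir S: first cell '.' (not opp) -> no flip
Dir SE: opp run (1,2) capped by W -> flip
All flips: (1,2)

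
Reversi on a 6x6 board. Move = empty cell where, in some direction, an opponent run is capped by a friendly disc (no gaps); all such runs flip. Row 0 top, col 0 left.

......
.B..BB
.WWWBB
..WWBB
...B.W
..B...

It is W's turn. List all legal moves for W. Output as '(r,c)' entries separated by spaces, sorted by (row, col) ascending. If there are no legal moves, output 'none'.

Answer: (0,0) (0,1) (0,5) (5,3) (5,4)

Derivation:
(0,0): flips 1 -> legal
(0,1): flips 1 -> legal
(0,2): no bracket -> illegal
(0,3): no bracket -> illegal
(0,4): no bracket -> illegal
(0,5): flips 4 -> legal
(1,0): no bracket -> illegal
(1,2): no bracket -> illegal
(1,3): no bracket -> illegal
(2,0): no bracket -> illegal
(4,1): no bracket -> illegal
(4,2): no bracket -> illegal
(4,4): no bracket -> illegal
(5,1): no bracket -> illegal
(5,3): flips 1 -> legal
(5,4): flips 1 -> legal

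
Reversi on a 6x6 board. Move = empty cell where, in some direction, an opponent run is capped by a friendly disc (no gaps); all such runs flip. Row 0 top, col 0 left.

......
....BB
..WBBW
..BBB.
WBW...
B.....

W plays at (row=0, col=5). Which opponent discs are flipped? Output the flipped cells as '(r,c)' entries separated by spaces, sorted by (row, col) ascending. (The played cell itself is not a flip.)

Answer: (1,5)

Derivation:
Dir NW: edge -> no flip
Dir N: edge -> no flip
Dir NE: edge -> no flip
Dir W: first cell '.' (not opp) -> no flip
Dir E: edge -> no flip
Dir SW: opp run (1,4) (2,3) (3,2) (4,1) (5,0), next=edge -> no flip
Dir S: opp run (1,5) capped by W -> flip
Dir SE: edge -> no flip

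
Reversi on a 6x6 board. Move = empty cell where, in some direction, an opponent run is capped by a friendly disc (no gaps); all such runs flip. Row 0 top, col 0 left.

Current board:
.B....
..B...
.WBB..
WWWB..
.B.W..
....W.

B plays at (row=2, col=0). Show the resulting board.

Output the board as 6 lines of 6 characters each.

Answer: .B....
..B...
BBBB..
WWWB..
.B.W..
....W.

Derivation:
Place B at (2,0); scan 8 dirs for brackets.
Dir NW: edge -> no flip
Dir N: first cell '.' (not opp) -> no flip
Dir NE: first cell '.' (not opp) -> no flip
Dir W: edge -> no flip
Dir E: opp run (2,1) capped by B -> flip
Dir SW: edge -> no flip
Dir S: opp run (3,0), next='.' -> no flip
Dir SE: opp run (3,1), next='.' -> no flip
All flips: (2,1)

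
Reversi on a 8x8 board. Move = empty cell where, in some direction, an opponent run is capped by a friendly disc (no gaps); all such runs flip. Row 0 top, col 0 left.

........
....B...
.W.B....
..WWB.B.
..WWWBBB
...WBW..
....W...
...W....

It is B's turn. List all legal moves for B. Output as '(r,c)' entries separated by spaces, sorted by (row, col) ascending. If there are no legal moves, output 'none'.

Answer: (1,0) (3,1) (4,1) (5,2) (5,6) (6,3) (6,5) (7,4)

Derivation:
(1,0): flips 3 -> legal
(1,1): no bracket -> illegal
(1,2): no bracket -> illegal
(2,0): no bracket -> illegal
(2,2): no bracket -> illegal
(2,4): no bracket -> illegal
(3,0): no bracket -> illegal
(3,1): flips 2 -> legal
(3,5): no bracket -> illegal
(4,1): flips 4 -> legal
(5,1): no bracket -> illegal
(5,2): flips 2 -> legal
(5,6): flips 1 -> legal
(6,2): no bracket -> illegal
(6,3): flips 3 -> legal
(6,5): flips 1 -> legal
(6,6): no bracket -> illegal
(7,2): no bracket -> illegal
(7,4): flips 1 -> legal
(7,5): no bracket -> illegal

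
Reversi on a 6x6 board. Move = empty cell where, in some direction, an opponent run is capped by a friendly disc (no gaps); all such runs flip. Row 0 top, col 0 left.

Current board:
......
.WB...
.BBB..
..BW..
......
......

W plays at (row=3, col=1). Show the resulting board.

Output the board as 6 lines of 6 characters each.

Place W at (3,1); scan 8 dirs for brackets.
Dir NW: first cell '.' (not opp) -> no flip
Dir N: opp run (2,1) capped by W -> flip
Dir NE: opp run (2,2), next='.' -> no flip
Dir W: first cell '.' (not opp) -> no flip
Dir E: opp run (3,2) capped by W -> flip
Dir SW: first cell '.' (not opp) -> no flip
Dir S: first cell '.' (not opp) -> no flip
Dir SE: first cell '.' (not opp) -> no flip
All flips: (2,1) (3,2)

Answer: ......
.WB...
.WBB..
.WWW..
......
......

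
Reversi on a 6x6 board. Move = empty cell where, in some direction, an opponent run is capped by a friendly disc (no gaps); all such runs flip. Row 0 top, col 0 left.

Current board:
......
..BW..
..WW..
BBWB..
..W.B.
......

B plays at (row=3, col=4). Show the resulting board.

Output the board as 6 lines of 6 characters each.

Answer: ......
..BW..
..WB..
BBWBB.
..W.B.
......

Derivation:
Place B at (3,4); scan 8 dirs for brackets.
Dir NW: opp run (2,3) capped by B -> flip
Dir N: first cell '.' (not opp) -> no flip
Dir NE: first cell '.' (not opp) -> no flip
Dir W: first cell 'B' (not opp) -> no flip
Dir E: first cell '.' (not opp) -> no flip
Dir SW: first cell '.' (not opp) -> no flip
Dir S: first cell 'B' (not opp) -> no flip
Dir SE: first cell '.' (not opp) -> no flip
All flips: (2,3)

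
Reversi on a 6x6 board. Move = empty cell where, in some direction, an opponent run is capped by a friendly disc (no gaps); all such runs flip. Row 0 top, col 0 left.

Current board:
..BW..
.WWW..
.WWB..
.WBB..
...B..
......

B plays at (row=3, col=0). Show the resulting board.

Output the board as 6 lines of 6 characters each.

Place B at (3,0); scan 8 dirs for brackets.
Dir NW: edge -> no flip
Dir N: first cell '.' (not opp) -> no flip
Dir NE: opp run (2,1) (1,2) (0,3), next=edge -> no flip
Dir W: edge -> no flip
Dir E: opp run (3,1) capped by B -> flip
Dir SW: edge -> no flip
Dir S: first cell '.' (not opp) -> no flip
Dir SE: first cell '.' (not opp) -> no flip
All flips: (3,1)

Answer: ..BW..
.WWW..
.WWB..
BBBB..
...B..
......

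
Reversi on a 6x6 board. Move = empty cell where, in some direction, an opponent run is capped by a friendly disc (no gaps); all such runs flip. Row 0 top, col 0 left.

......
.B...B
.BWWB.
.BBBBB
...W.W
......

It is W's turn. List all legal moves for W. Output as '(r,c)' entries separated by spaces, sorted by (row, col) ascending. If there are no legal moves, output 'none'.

(0,0): flips 1 -> legal
(0,1): no bracket -> illegal
(0,2): no bracket -> illegal
(0,4): no bracket -> illegal
(0,5): no bracket -> illegal
(1,0): flips 2 -> legal
(1,2): no bracket -> illegal
(1,3): no bracket -> illegal
(1,4): no bracket -> illegal
(2,0): flips 1 -> legal
(2,5): flips 3 -> legal
(3,0): no bracket -> illegal
(4,0): flips 1 -> legal
(4,1): flips 1 -> legal
(4,2): flips 1 -> legal
(4,4): flips 1 -> legal

Answer: (0,0) (1,0) (2,0) (2,5) (4,0) (4,1) (4,2) (4,4)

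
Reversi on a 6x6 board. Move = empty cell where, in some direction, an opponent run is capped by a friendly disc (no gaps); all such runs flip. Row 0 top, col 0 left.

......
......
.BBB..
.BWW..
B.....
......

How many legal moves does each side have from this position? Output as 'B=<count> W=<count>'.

-- B to move --
(2,4): no bracket -> illegal
(3,4): flips 2 -> legal
(4,1): flips 1 -> legal
(4,2): flips 1 -> legal
(4,3): flips 2 -> legal
(4,4): flips 1 -> legal
B mobility = 5
-- W to move --
(1,0): flips 1 -> legal
(1,1): flips 1 -> legal
(1,2): flips 1 -> legal
(1,3): flips 1 -> legal
(1,4): flips 1 -> legal
(2,0): no bracket -> illegal
(2,4): no bracket -> illegal
(3,0): flips 1 -> legal
(3,4): no bracket -> illegal
(4,1): no bracket -> illegal
(4,2): no bracket -> illegal
(5,0): no bracket -> illegal
(5,1): no bracket -> illegal
W mobility = 6

Answer: B=5 W=6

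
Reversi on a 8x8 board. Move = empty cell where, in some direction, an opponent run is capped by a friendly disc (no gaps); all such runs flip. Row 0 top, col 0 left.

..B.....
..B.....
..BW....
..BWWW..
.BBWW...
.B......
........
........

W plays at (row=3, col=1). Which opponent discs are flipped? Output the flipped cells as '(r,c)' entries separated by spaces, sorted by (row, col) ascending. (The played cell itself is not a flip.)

Dir NW: first cell '.' (not opp) -> no flip
Dir N: first cell '.' (not opp) -> no flip
Dir NE: opp run (2,2), next='.' -> no flip
Dir W: first cell '.' (not opp) -> no flip
Dir E: opp run (3,2) capped by W -> flip
Dir SW: first cell '.' (not opp) -> no flip
Dir S: opp run (4,1) (5,1), next='.' -> no flip
Dir SE: opp run (4,2), next='.' -> no flip

Answer: (3,2)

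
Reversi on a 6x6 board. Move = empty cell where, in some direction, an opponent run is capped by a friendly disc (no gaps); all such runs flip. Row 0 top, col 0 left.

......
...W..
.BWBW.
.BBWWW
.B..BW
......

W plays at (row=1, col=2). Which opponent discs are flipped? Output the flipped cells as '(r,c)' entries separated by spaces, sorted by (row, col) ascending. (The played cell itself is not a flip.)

Dir NW: first cell '.' (not opp) -> no flip
Dir N: first cell '.' (not opp) -> no flip
Dir NE: first cell '.' (not opp) -> no flip
Dir W: first cell '.' (not opp) -> no flip
Dir E: first cell 'W' (not opp) -> no flip
Dir SW: opp run (2,1), next='.' -> no flip
Dir S: first cell 'W' (not opp) -> no flip
Dir SE: opp run (2,3) capped by W -> flip

Answer: (2,3)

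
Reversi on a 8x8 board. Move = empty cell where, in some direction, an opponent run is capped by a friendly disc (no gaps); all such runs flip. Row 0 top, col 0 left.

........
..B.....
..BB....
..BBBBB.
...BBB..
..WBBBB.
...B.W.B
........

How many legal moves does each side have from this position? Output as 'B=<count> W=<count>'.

-- B to move --
(4,1): flips 1 -> legal
(4,2): no bracket -> illegal
(5,1): flips 1 -> legal
(6,1): flips 1 -> legal
(6,2): no bracket -> illegal
(6,4): no bracket -> illegal
(6,6): no bracket -> illegal
(7,4): flips 1 -> legal
(7,5): flips 1 -> legal
(7,6): flips 1 -> legal
B mobility = 6
-- W to move --
(0,1): no bracket -> illegal
(0,2): no bracket -> illegal
(0,3): no bracket -> illegal
(1,1): no bracket -> illegal
(1,3): no bracket -> illegal
(1,4): no bracket -> illegal
(2,1): flips 3 -> legal
(2,4): no bracket -> illegal
(2,5): flips 5 -> legal
(2,6): no bracket -> illegal
(2,7): no bracket -> illegal
(3,1): no bracket -> illegal
(3,7): no bracket -> illegal
(4,1): no bracket -> illegal
(4,2): no bracket -> illegal
(4,6): no bracket -> illegal
(4,7): flips 1 -> legal
(5,7): flips 4 -> legal
(6,2): no bracket -> illegal
(6,4): no bracket -> illegal
(6,6): no bracket -> illegal
(7,2): no bracket -> illegal
(7,3): no bracket -> illegal
(7,4): flips 1 -> legal
(7,6): no bracket -> illegal
(7,7): no bracket -> illegal
W mobility = 5

Answer: B=6 W=5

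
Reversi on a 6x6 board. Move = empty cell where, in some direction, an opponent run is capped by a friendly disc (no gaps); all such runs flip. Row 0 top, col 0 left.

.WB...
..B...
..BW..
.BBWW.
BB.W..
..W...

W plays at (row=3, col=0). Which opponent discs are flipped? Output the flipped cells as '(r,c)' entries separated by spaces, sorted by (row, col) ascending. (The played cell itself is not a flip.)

Answer: (3,1) (3,2) (4,1)

Derivation:
Dir NW: edge -> no flip
Dir N: first cell '.' (not opp) -> no flip
Dir NE: first cell '.' (not opp) -> no flip
Dir W: edge -> no flip
Dir E: opp run (3,1) (3,2) capped by W -> flip
Dir SW: edge -> no flip
Dir S: opp run (4,0), next='.' -> no flip
Dir SE: opp run (4,1) capped by W -> flip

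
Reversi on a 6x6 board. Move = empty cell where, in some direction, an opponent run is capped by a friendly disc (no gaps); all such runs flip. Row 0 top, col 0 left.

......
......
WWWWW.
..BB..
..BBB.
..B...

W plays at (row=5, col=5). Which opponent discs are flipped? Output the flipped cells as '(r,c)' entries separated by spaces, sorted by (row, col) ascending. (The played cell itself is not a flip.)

Answer: (3,3) (4,4)

Derivation:
Dir NW: opp run (4,4) (3,3) capped by W -> flip
Dir N: first cell '.' (not opp) -> no flip
Dir NE: edge -> no flip
Dir W: first cell '.' (not opp) -> no flip
Dir E: edge -> no flip
Dir SW: edge -> no flip
Dir S: edge -> no flip
Dir SE: edge -> no flip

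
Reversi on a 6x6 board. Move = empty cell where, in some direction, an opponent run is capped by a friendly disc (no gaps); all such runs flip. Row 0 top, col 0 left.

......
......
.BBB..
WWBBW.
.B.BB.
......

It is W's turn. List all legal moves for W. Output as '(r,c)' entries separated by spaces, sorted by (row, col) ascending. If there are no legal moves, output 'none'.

Answer: (1,1) (1,2) (1,3) (5,1) (5,2) (5,4)

Derivation:
(1,0): no bracket -> illegal
(1,1): flips 1 -> legal
(1,2): flips 2 -> legal
(1,3): flips 1 -> legal
(1,4): no bracket -> illegal
(2,0): no bracket -> illegal
(2,4): no bracket -> illegal
(3,5): no bracket -> illegal
(4,0): no bracket -> illegal
(4,2): no bracket -> illegal
(4,5): no bracket -> illegal
(5,0): no bracket -> illegal
(5,1): flips 1 -> legal
(5,2): flips 2 -> legal
(5,3): no bracket -> illegal
(5,4): flips 1 -> legal
(5,5): no bracket -> illegal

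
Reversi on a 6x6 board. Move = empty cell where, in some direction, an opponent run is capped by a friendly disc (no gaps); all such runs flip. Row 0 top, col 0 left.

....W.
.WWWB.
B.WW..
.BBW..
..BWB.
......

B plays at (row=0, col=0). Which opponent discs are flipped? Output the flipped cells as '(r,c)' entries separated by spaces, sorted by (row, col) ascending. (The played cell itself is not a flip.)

Answer: (1,1) (2,2) (3,3)

Derivation:
Dir NW: edge -> no flip
Dir N: edge -> no flip
Dir NE: edge -> no flip
Dir W: edge -> no flip
Dir E: first cell '.' (not opp) -> no flip
Dir SW: edge -> no flip
Dir S: first cell '.' (not opp) -> no flip
Dir SE: opp run (1,1) (2,2) (3,3) capped by B -> flip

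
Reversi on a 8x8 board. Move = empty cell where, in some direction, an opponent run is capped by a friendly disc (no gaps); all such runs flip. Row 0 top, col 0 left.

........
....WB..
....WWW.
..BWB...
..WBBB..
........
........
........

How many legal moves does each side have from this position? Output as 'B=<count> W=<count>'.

Answer: B=10 W=12

Derivation:
-- B to move --
(0,3): no bracket -> illegal
(0,4): flips 2 -> legal
(0,5): no bracket -> illegal
(1,3): flips 1 -> legal
(1,6): flips 1 -> legal
(1,7): no bracket -> illegal
(2,2): flips 1 -> legal
(2,3): flips 1 -> legal
(2,7): no bracket -> illegal
(3,1): no bracket -> illegal
(3,5): flips 1 -> legal
(3,6): no bracket -> illegal
(3,7): flips 1 -> legal
(4,1): flips 1 -> legal
(5,1): flips 3 -> legal
(5,2): flips 1 -> legal
(5,3): no bracket -> illegal
B mobility = 10
-- W to move --
(0,4): flips 1 -> legal
(0,5): flips 1 -> legal
(0,6): flips 1 -> legal
(1,6): flips 1 -> legal
(2,1): no bracket -> illegal
(2,2): flips 1 -> legal
(2,3): no bracket -> illegal
(3,1): flips 1 -> legal
(3,5): flips 1 -> legal
(3,6): no bracket -> illegal
(4,1): no bracket -> illegal
(4,6): flips 3 -> legal
(5,2): flips 2 -> legal
(5,3): flips 1 -> legal
(5,4): flips 2 -> legal
(5,5): flips 1 -> legal
(5,6): no bracket -> illegal
W mobility = 12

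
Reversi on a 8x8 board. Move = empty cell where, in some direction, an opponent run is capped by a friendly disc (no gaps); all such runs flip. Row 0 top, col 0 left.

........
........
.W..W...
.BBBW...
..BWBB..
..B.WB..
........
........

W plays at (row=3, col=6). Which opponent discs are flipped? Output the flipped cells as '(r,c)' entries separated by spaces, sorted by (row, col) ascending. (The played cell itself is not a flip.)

Answer: (4,5)

Derivation:
Dir NW: first cell '.' (not opp) -> no flip
Dir N: first cell '.' (not opp) -> no flip
Dir NE: first cell '.' (not opp) -> no flip
Dir W: first cell '.' (not opp) -> no flip
Dir E: first cell '.' (not opp) -> no flip
Dir SW: opp run (4,5) capped by W -> flip
Dir S: first cell '.' (not opp) -> no flip
Dir SE: first cell '.' (not opp) -> no flip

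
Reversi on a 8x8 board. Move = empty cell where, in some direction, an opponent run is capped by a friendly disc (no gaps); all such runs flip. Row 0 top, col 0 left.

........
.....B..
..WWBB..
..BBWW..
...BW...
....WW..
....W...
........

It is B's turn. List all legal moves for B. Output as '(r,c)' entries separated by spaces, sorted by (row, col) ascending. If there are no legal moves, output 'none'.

Answer: (1,1) (1,2) (1,3) (1,4) (2,1) (3,6) (4,5) (4,6) (6,5) (6,6) (7,4)

Derivation:
(1,1): flips 1 -> legal
(1,2): flips 1 -> legal
(1,3): flips 1 -> legal
(1,4): flips 1 -> legal
(2,1): flips 2 -> legal
(2,6): no bracket -> illegal
(3,1): no bracket -> illegal
(3,6): flips 2 -> legal
(4,5): flips 2 -> legal
(4,6): flips 1 -> legal
(5,3): no bracket -> illegal
(5,6): no bracket -> illegal
(6,3): no bracket -> illegal
(6,5): flips 1 -> legal
(6,6): flips 2 -> legal
(7,3): no bracket -> illegal
(7,4): flips 4 -> legal
(7,5): no bracket -> illegal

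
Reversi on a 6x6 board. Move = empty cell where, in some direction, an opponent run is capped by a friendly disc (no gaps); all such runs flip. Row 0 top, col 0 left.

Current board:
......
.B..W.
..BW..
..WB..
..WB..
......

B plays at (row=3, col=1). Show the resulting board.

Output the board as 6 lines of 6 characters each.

Answer: ......
.B..W.
..BW..
.BBB..
..WB..
......

Derivation:
Place B at (3,1); scan 8 dirs for brackets.
Dir NW: first cell '.' (not opp) -> no flip
Dir N: first cell '.' (not opp) -> no flip
Dir NE: first cell 'B' (not opp) -> no flip
Dir W: first cell '.' (not opp) -> no flip
Dir E: opp run (3,2) capped by B -> flip
Dir SW: first cell '.' (not opp) -> no flip
Dir S: first cell '.' (not opp) -> no flip
Dir SE: opp run (4,2), next='.' -> no flip
All flips: (3,2)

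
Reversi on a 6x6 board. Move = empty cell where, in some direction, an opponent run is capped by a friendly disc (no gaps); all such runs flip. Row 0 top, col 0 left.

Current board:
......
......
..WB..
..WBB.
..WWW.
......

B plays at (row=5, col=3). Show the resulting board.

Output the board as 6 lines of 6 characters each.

Answer: ......
......
..WB..
..WBB.
..WBW.
...B..

Derivation:
Place B at (5,3); scan 8 dirs for brackets.
Dir NW: opp run (4,2), next='.' -> no flip
Dir N: opp run (4,3) capped by B -> flip
Dir NE: opp run (4,4), next='.' -> no flip
Dir W: first cell '.' (not opp) -> no flip
Dir E: first cell '.' (not opp) -> no flip
Dir SW: edge -> no flip
Dir S: edge -> no flip
Dir SE: edge -> no flip
All flips: (4,3)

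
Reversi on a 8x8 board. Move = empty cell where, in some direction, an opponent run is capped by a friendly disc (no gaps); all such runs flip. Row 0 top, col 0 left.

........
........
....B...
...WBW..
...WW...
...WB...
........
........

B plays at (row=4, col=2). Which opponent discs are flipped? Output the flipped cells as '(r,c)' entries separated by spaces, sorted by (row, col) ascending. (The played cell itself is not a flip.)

Answer: (3,3)

Derivation:
Dir NW: first cell '.' (not opp) -> no flip
Dir N: first cell '.' (not opp) -> no flip
Dir NE: opp run (3,3) capped by B -> flip
Dir W: first cell '.' (not opp) -> no flip
Dir E: opp run (4,3) (4,4), next='.' -> no flip
Dir SW: first cell '.' (not opp) -> no flip
Dir S: first cell '.' (not opp) -> no flip
Dir SE: opp run (5,3), next='.' -> no flip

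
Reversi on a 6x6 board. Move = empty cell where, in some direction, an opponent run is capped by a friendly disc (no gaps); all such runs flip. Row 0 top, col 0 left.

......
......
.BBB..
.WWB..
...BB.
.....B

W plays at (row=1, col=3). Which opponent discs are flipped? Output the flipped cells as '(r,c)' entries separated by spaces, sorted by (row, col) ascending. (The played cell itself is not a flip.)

Answer: (2,2)

Derivation:
Dir NW: first cell '.' (not opp) -> no flip
Dir N: first cell '.' (not opp) -> no flip
Dir NE: first cell '.' (not opp) -> no flip
Dir W: first cell '.' (not opp) -> no flip
Dir E: first cell '.' (not opp) -> no flip
Dir SW: opp run (2,2) capped by W -> flip
Dir S: opp run (2,3) (3,3) (4,3), next='.' -> no flip
Dir SE: first cell '.' (not opp) -> no flip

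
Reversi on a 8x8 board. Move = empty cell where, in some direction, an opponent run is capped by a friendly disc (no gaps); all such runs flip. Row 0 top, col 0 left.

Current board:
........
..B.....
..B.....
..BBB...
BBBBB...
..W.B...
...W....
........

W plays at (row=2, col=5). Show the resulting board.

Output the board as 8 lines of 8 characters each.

Answer: ........
..B.....
..B..W..
..BBW...
BBBWB...
..W.B...
...W....
........

Derivation:
Place W at (2,5); scan 8 dirs for brackets.
Dir NW: first cell '.' (not opp) -> no flip
Dir N: first cell '.' (not opp) -> no flip
Dir NE: first cell '.' (not opp) -> no flip
Dir W: first cell '.' (not opp) -> no flip
Dir E: first cell '.' (not opp) -> no flip
Dir SW: opp run (3,4) (4,3) capped by W -> flip
Dir S: first cell '.' (not opp) -> no flip
Dir SE: first cell '.' (not opp) -> no flip
All flips: (3,4) (4,3)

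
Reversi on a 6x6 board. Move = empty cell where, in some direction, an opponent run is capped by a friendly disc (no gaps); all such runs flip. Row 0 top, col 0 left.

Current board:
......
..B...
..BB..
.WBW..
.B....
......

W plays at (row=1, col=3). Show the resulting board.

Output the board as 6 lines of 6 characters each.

Answer: ......
..BW..
..WW..
.WBW..
.B....
......

Derivation:
Place W at (1,3); scan 8 dirs for brackets.
Dir NW: first cell '.' (not opp) -> no flip
Dir N: first cell '.' (not opp) -> no flip
Dir NE: first cell '.' (not opp) -> no flip
Dir W: opp run (1,2), next='.' -> no flip
Dir E: first cell '.' (not opp) -> no flip
Dir SW: opp run (2,2) capped by W -> flip
Dir S: opp run (2,3) capped by W -> flip
Dir SE: first cell '.' (not opp) -> no flip
All flips: (2,2) (2,3)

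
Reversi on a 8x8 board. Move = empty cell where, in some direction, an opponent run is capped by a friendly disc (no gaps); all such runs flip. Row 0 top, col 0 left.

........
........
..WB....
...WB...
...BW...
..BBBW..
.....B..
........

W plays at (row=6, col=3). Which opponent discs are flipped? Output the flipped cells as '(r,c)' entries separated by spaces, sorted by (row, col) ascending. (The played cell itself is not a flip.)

Answer: (4,3) (5,3)

Derivation:
Dir NW: opp run (5,2), next='.' -> no flip
Dir N: opp run (5,3) (4,3) capped by W -> flip
Dir NE: opp run (5,4), next='.' -> no flip
Dir W: first cell '.' (not opp) -> no flip
Dir E: first cell '.' (not opp) -> no flip
Dir SW: first cell '.' (not opp) -> no flip
Dir S: first cell '.' (not opp) -> no flip
Dir SE: first cell '.' (not opp) -> no flip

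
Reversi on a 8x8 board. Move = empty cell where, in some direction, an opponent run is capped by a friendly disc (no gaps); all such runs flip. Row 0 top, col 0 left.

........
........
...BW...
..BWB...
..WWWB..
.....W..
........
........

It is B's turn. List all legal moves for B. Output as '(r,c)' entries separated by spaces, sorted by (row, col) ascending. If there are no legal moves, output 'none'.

Answer: (1,4) (2,5) (4,1) (5,2) (5,3) (5,4) (6,5)

Derivation:
(1,3): no bracket -> illegal
(1,4): flips 1 -> legal
(1,5): no bracket -> illegal
(2,2): no bracket -> illegal
(2,5): flips 1 -> legal
(3,1): no bracket -> illegal
(3,5): no bracket -> illegal
(4,1): flips 3 -> legal
(4,6): no bracket -> illegal
(5,1): no bracket -> illegal
(5,2): flips 2 -> legal
(5,3): flips 2 -> legal
(5,4): flips 2 -> legal
(5,6): no bracket -> illegal
(6,4): no bracket -> illegal
(6,5): flips 1 -> legal
(6,6): no bracket -> illegal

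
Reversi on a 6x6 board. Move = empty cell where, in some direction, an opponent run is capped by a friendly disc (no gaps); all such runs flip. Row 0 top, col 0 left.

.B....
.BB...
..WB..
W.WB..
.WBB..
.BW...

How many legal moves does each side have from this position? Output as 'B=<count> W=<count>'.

Answer: B=5 W=8

Derivation:
-- B to move --
(1,3): no bracket -> illegal
(2,0): no bracket -> illegal
(2,1): flips 2 -> legal
(3,1): flips 2 -> legal
(4,0): flips 1 -> legal
(5,0): flips 2 -> legal
(5,3): flips 1 -> legal
B mobility = 5
-- W to move --
(0,0): flips 1 -> legal
(0,2): flips 1 -> legal
(0,3): no bracket -> illegal
(1,0): no bracket -> illegal
(1,3): no bracket -> illegal
(1,4): flips 1 -> legal
(2,0): no bracket -> illegal
(2,1): no bracket -> illegal
(2,4): flips 1 -> legal
(3,1): no bracket -> illegal
(3,4): flips 2 -> legal
(4,0): no bracket -> illegal
(4,4): flips 3 -> legal
(5,0): flips 1 -> legal
(5,3): no bracket -> illegal
(5,4): flips 1 -> legal
W mobility = 8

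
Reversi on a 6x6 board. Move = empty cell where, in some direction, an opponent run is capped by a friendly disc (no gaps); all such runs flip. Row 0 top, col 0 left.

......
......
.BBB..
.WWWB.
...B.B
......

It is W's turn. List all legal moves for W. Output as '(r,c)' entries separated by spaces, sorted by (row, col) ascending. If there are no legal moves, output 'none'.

Answer: (1,0) (1,1) (1,2) (1,3) (1,4) (3,5) (5,3) (5,4)

Derivation:
(1,0): flips 1 -> legal
(1,1): flips 2 -> legal
(1,2): flips 1 -> legal
(1,3): flips 2 -> legal
(1,4): flips 1 -> legal
(2,0): no bracket -> illegal
(2,4): no bracket -> illegal
(2,5): no bracket -> illegal
(3,0): no bracket -> illegal
(3,5): flips 1 -> legal
(4,2): no bracket -> illegal
(4,4): no bracket -> illegal
(5,2): no bracket -> illegal
(5,3): flips 1 -> legal
(5,4): flips 1 -> legal
(5,5): no bracket -> illegal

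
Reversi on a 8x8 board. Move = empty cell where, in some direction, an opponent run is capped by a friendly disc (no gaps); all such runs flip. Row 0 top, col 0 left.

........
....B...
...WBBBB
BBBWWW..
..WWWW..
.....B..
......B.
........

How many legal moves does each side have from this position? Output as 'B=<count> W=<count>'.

Answer: B=7 W=12

Derivation:
-- B to move --
(1,2): no bracket -> illegal
(1,3): no bracket -> illegal
(2,2): flips 3 -> legal
(3,6): flips 3 -> legal
(4,1): no bracket -> illegal
(4,6): flips 1 -> legal
(5,1): flips 2 -> legal
(5,2): flips 3 -> legal
(5,3): flips 3 -> legal
(5,4): flips 3 -> legal
(5,6): no bracket -> illegal
B mobility = 7
-- W to move --
(0,3): no bracket -> illegal
(0,4): flips 2 -> legal
(0,5): flips 1 -> legal
(1,3): flips 1 -> legal
(1,5): flips 2 -> legal
(1,6): flips 1 -> legal
(1,7): flips 1 -> legal
(2,0): flips 1 -> legal
(2,1): flips 1 -> legal
(2,2): flips 1 -> legal
(3,6): no bracket -> illegal
(3,7): no bracket -> illegal
(4,0): no bracket -> illegal
(4,1): flips 1 -> legal
(4,6): no bracket -> illegal
(5,4): no bracket -> illegal
(5,6): no bracket -> illegal
(5,7): no bracket -> illegal
(6,4): no bracket -> illegal
(6,5): flips 1 -> legal
(6,7): no bracket -> illegal
(7,5): no bracket -> illegal
(7,6): no bracket -> illegal
(7,7): flips 2 -> legal
W mobility = 12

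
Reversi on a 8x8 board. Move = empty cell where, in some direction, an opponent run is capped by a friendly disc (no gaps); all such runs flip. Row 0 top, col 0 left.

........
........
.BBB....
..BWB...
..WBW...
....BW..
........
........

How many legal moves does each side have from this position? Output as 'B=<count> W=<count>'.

Answer: B=5 W=8

Derivation:
-- B to move --
(2,4): no bracket -> illegal
(3,1): no bracket -> illegal
(3,5): no bracket -> illegal
(4,1): flips 1 -> legal
(4,5): flips 1 -> legal
(4,6): no bracket -> illegal
(5,1): no bracket -> illegal
(5,2): flips 1 -> legal
(5,3): no bracket -> illegal
(5,6): flips 1 -> legal
(6,4): no bracket -> illegal
(6,5): no bracket -> illegal
(6,6): flips 3 -> legal
B mobility = 5
-- W to move --
(1,0): no bracket -> illegal
(1,1): flips 1 -> legal
(1,2): flips 2 -> legal
(1,3): flips 1 -> legal
(1,4): no bracket -> illegal
(2,0): no bracket -> illegal
(2,4): flips 1 -> legal
(2,5): no bracket -> illegal
(3,0): no bracket -> illegal
(3,1): flips 1 -> legal
(3,5): flips 1 -> legal
(4,1): no bracket -> illegal
(4,5): no bracket -> illegal
(5,2): no bracket -> illegal
(5,3): flips 2 -> legal
(6,3): no bracket -> illegal
(6,4): flips 1 -> legal
(6,5): no bracket -> illegal
W mobility = 8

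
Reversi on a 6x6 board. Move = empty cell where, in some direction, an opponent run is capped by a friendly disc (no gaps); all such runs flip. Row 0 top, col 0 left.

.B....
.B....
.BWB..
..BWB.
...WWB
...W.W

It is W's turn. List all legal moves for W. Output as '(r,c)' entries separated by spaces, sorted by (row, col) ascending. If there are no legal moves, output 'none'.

(0,0): flips 1 -> legal
(0,2): no bracket -> illegal
(1,0): flips 2 -> legal
(1,2): no bracket -> illegal
(1,3): flips 1 -> legal
(1,4): no bracket -> illegal
(2,0): flips 1 -> legal
(2,4): flips 2 -> legal
(2,5): flips 1 -> legal
(3,0): no bracket -> illegal
(3,1): flips 1 -> legal
(3,5): flips 2 -> legal
(4,1): no bracket -> illegal
(4,2): flips 1 -> legal
(5,4): no bracket -> illegal

Answer: (0,0) (1,0) (1,3) (2,0) (2,4) (2,5) (3,1) (3,5) (4,2)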